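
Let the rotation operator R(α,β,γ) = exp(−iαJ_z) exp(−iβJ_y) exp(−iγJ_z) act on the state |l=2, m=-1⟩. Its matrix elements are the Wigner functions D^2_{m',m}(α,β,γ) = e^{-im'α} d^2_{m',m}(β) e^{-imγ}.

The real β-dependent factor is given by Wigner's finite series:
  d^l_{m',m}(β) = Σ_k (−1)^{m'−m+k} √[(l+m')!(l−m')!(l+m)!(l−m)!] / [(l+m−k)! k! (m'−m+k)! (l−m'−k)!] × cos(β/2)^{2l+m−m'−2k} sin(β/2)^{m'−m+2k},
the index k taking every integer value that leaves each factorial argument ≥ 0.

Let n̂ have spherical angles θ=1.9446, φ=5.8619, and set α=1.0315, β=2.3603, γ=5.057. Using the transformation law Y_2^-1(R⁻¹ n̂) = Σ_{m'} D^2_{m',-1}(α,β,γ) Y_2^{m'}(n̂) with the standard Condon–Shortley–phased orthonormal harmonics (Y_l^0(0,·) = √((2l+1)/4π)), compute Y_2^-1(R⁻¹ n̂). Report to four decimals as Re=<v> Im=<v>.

Re=0.2419 Im=0.0373

Need the full column D^2_{m',-1} for m'=−2..2 at α=1.0315, β=2.3603, γ=5.057.
cos(β/2)=0.380786, sin(β/2)=0.924663
d^2_{-2,-1}: single k=1 term ⇒ +0.102107;  D = +0.068395+0.075816i
d^2_{-1,-1}: k∈[0..1] ⇒ +0.021024 -0.371921 = -0.350896;  D = -0.344268+0.067884i
d^2_{0,-1}: k∈[0..1] ⇒ -0.125055 +0.737407 = +0.612352;  D = +0.206871-0.576350i
d^2_{1,-1}: k∈[0..1] ⇒ +0.371921 -0.731028 = -0.359107;  D = +0.227722+0.277670i
d^2_{2,-1}: single k=0 term ⇒ -0.602090;  D = +0.595545-0.088542i
Y_2^{m'}(θ=1.9446,φ=5.8619) and Σ D·Y over m':
  (+0.0684+0.0758i)·(+0.2228+0.2499i)  (-0.3443+0.0679i)·(-0.2397-0.1074i)  (+0.2069-0.5763i)·(-0.1892+0.0000i)  (+0.2277+0.2777i)·(+0.2397-0.1074i)  (+0.5955-0.0885i)·(+0.2228-0.2499i)
Y_2^-1(R⁻¹ n̂) = +0.241910+0.037308i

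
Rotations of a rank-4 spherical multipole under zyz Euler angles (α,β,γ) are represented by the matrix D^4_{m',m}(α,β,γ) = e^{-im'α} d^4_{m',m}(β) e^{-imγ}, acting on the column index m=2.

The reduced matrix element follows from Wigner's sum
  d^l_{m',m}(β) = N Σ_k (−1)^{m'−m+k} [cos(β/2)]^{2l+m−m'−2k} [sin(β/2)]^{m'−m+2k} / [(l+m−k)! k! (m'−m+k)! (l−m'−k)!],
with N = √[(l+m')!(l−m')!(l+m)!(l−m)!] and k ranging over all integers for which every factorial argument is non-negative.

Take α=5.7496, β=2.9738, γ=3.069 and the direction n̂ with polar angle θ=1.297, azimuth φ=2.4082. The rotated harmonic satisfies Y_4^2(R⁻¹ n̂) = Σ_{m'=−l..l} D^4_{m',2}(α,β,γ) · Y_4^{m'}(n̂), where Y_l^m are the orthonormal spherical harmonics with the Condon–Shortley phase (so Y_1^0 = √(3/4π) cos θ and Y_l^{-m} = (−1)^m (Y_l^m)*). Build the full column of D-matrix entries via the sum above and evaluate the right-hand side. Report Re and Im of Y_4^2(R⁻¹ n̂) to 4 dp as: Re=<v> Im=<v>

Need the full column D^4_{m',2} for m'=−4..4 at α=5.7496, β=2.9738, γ=3.069.
cos(β/2)=0.083798, sin(β/2)=0.996483
d^4_{-4,2}: single k=6 term ⇒ +0.036380;  D = -0.014780-0.033243i
d^4_{-3,2}: k∈[5..6] ⇒ +0.006490 -0.305905 = -0.299415;  D = -0.034424+0.297429i
d^4_{-2,2}: k∈[4..6] ⇒ +0.000729 -0.082502 +0.972206 = +0.890433;  D = +0.538035-0.709499i
d^4_{-1,2}: k∈[3..5] ⇒ +0.000058 -0.012265 +0.346863 = +0.334656;  D = +0.309730-0.126737i
d^4_{0,2}: k∈[2..4] ⇒ +0.000003 -0.001230 +0.065224 = +0.063997;  D = +0.063324+0.009259i
d^4_{1,2}: k∈[1..3] ⇒ +0.000000 -0.000087 +0.008176 = +0.008090;  D = +0.006297+0.005079i
d^4_{2,2}: k∈[0..2] ⇒ +0.000000 -0.000004 +0.000729 = +0.000725;  D = +0.000254+0.000679i
d^4_{3,2}: k∈[0..1] ⇒ -0.000000 +0.000046 = +0.000046;  D = -0.000008+0.000045i
d^4_{4,2}: single k=0 term ⇒ +0.000002;  D = -0.000001+0.000001i
Y_4^{m'}(θ=1.297,φ=2.4082) and Σ D·Y over m':
  (-0.0148-0.0332i)·(-0.3720+0.0785i)  (-0.0344+0.2974i)·(+0.1778-0.2441i)  (+0.5380-0.7095i)·(-0.0157-0.1506i)  (+0.3097-0.1267i)·(+0.2277+0.2051i)  (+0.0633+0.0093i)·(+0.1051+0.0000i)  (+0.0063+0.0051i)·(-0.2277+0.2051i)  (+0.0003+0.0007i)·(-0.0157+0.1506i)  (-0.0000+0.0000i)·(-0.1778-0.2441i)  (-0.0000+0.0000i)·(-0.3720-0.0785i)
Y_4^2(R⁻¹ n̂) = +0.059916+0.038438i

Re=0.0599 Im=0.0384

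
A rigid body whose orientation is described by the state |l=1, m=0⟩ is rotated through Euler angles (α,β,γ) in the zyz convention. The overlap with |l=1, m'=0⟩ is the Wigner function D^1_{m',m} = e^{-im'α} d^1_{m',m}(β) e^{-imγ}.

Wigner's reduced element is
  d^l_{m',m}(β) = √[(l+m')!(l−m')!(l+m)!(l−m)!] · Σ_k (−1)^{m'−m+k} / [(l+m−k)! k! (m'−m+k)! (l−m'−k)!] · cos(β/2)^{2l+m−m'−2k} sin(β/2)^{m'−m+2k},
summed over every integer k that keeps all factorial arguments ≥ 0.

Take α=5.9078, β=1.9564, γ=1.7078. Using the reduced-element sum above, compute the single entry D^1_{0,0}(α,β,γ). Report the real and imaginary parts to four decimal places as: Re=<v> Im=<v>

First d^1_{0,0}(β=1.9564), then the phase factors e^{-i(0)α} and e^{-i(0)γ}:
Half-angle: c=0.558517, s=0.829493. N=√(1·1·1·1)=1.000000
The bounds max(0,m−m')=0 and min(l+m,l−m')=1 give 2 terms
  k=0: (−1)^0·1.0000/(1)·0.5585^2·0.8295^0 = +0.311941
  k=1: (−1)^1·1.0000/(1)·0.5585^0·0.8295^2 = -0.688059
d^1_{0,0}(1.9564) = +0.311941 -0.688059 = -0.376119
Attach z-rotation phases: D = e^{-i(0)(5.9078)}·(-0.376119)·e^{-i(0)(1.7078)} = -0.376119+0.000000i

Re=-0.3761 Im=0.0000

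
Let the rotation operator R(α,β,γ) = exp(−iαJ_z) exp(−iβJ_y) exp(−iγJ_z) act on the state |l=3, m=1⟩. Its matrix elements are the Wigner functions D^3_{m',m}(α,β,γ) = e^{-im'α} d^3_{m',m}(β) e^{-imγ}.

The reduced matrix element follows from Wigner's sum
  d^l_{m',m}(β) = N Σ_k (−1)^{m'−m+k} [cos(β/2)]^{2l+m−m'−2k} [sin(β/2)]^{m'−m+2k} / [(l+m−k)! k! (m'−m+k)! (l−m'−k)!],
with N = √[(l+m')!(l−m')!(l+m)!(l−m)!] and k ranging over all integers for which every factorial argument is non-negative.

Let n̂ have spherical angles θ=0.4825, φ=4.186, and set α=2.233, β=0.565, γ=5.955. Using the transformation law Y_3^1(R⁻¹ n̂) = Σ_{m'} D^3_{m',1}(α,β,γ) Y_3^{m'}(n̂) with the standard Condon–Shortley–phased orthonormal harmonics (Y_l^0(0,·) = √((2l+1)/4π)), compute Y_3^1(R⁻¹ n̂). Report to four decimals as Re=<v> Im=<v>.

Re=0.2695 Im=-0.0770

Need the full column D^3_{m',1} for m'=−3..3 at α=2.233, β=0.565, γ=5.955.
cos(β/2)=0.960362, sin(β/2)=0.278757
d^3_{-3,1}: single k=4 term ⇒ +0.021569;  D = +0.015869+0.014607i
d^3_{-2,1}: k∈[3..4] ⇒ +0.121343 -0.005112 = +0.116231;  D = +0.009497-0.115842i
d^3_{-1,1}: k∈[2..4] ⇒ +0.396591 -0.044552 +0.000469 = +0.352509;  D = -0.294782+0.193303i
d^3_{0,1}: k∈[1..3] ⇒ +0.788844 -0.199386 +0.005600 = +0.595057;  D = +0.563298+0.191802i
d^3_{1,1}: k∈[0..2] ⇒ +0.784528 -0.528788 +0.033414 = +0.289154;  D = -0.094797-0.273173i
d^3_{2,1}: k∈[0..1] ⇒ -0.720112 +0.121343 = -0.598770;  D = +0.325418-0.502621i
d^3_{3,1}: single k=0 term ⇒ +0.255999;  D = +0.255016-0.022404i
Y_3^{m'}(θ=0.4825,φ=4.186) and Σ D·Y over m':
  (+0.0159+0.0146i)·(+0.0417+0.0003i)  (+0.0095-0.1158i)·(-0.0965-0.1693i)  (-0.2948+0.1933i)·(-0.2203+0.3790i)  (+0.5633+0.1918i)·(+0.3053+0.0000i)  (-0.0948-0.2732i)·(+0.2203+0.3790i)  (+0.3254-0.5026i)·(-0.0965+0.1693i)  (+0.2550-0.0224i)·(-0.0417+0.0003i)
Y_3^1(R⁻¹ n̂) = +0.269505-0.077036i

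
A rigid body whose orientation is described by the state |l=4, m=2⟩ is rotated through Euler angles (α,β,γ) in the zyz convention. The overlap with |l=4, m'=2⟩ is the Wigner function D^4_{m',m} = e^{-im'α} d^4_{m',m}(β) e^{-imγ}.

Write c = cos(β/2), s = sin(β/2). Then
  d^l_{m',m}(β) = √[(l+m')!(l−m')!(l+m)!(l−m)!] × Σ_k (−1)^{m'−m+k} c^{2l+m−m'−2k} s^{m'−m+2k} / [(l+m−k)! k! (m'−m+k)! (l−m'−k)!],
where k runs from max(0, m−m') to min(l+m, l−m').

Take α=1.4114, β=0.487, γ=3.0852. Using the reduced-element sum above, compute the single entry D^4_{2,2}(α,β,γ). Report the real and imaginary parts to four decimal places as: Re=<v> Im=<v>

D^4_{2,2}(1.4114,0.487,3.0852) = e^{-i·2·1.4114}·d^4_{2,2}(0.487)·e^{-i·2·3.0852}. Compute d first:
With c≡cos(β/2)=0.970500 and s≡sin(β/2)=0.241101, N=[720·2·720·2]^{1/2}=1440.000000
k: max(0,(2)−(2))=0 … min(4+(2),4−(2))=2
  k=0: (−1)^0·1440.0000/(1440)·0.9705^8·0.2411^0 = +0.786982
  k=1: (−1)^1·1440.0000/(120)·0.9705^6·0.2411^2 = -0.582844
  k=2: (−1)^2·1440.0000/(96)·0.9705^4·0.2411^4 = +0.044964
d^4_{2,2}(0.487) = +0.786982 -0.582844 +0.044964 = +0.249102
Phases: e^{-i·(2)·1.4114}=-0.949615-0.313420i, e^{-i·(2)·3.0852}=+0.993646+0.112546i ⇒ D=-0.226261-0.104201i

Re=-0.2263 Im=-0.1042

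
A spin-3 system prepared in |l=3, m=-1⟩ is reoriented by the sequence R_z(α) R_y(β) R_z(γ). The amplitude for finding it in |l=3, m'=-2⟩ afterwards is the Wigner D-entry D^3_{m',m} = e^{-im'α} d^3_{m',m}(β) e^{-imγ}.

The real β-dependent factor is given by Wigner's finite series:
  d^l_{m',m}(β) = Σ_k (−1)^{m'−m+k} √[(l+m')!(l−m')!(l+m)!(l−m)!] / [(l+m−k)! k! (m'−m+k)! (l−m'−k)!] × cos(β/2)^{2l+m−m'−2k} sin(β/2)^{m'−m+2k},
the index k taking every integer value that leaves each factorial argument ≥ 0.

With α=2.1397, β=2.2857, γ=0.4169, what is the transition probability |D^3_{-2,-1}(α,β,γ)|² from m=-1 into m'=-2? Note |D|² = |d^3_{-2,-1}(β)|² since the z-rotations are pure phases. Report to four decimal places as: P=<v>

P=0.0930

First d^3_{-2,-1}(β=2.2857), then the phase factors e^{-i(-2)α} and e^{-i(-1)γ}:
c=cos(2.2857/2)=0.415003, s=sin(2.2857/2)=0.909820; N=√[1·120·2·24]=75.894664
k: max(0,(-1)−(-2))=1 … min(3+(-1),3−(-2))=2
  k=1: (−1)^0·75.8947/(24)·0.4150^5·0.9098^1 = +0.035417
  k=2: (−1)^1·75.8947/(12)·0.4150^3·0.9098^3 = -0.340448
d^3_{-2,-1}(2.2857) = +0.035417 -0.340448 = -0.305031
|D^3_{-2,-1}|² = |d^3_{-2,-1}(β)|² = (-0.305031)² = 0.093044 (the z-rotation phases have unit modulus)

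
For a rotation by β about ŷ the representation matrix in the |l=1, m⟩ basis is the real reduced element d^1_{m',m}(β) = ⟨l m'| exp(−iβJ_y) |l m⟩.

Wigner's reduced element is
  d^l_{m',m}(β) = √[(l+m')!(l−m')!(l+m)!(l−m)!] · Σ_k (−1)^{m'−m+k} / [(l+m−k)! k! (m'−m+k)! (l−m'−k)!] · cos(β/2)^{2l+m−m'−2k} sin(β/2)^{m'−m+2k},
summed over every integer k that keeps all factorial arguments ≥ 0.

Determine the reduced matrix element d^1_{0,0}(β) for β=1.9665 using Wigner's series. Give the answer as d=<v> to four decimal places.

d=-0.3855

d^1_{0,0}(β=1.9665) via Wigner's sum:
Half-angle: c=0.554320, s=0.832303. N=√(1·1·1·1)=1.000000
k∈{0,1} keeps every argument non-negative
  k=0: (−1)^0·1.0000/(1)·0.5543^2·0.8323^0 = +0.307271
  k=1: (−1)^1·1.0000/(1)·0.5543^0·0.8323^2 = -0.692729
d^1_{0,0}(1.9665) = +0.307271 -0.692729 = -0.385458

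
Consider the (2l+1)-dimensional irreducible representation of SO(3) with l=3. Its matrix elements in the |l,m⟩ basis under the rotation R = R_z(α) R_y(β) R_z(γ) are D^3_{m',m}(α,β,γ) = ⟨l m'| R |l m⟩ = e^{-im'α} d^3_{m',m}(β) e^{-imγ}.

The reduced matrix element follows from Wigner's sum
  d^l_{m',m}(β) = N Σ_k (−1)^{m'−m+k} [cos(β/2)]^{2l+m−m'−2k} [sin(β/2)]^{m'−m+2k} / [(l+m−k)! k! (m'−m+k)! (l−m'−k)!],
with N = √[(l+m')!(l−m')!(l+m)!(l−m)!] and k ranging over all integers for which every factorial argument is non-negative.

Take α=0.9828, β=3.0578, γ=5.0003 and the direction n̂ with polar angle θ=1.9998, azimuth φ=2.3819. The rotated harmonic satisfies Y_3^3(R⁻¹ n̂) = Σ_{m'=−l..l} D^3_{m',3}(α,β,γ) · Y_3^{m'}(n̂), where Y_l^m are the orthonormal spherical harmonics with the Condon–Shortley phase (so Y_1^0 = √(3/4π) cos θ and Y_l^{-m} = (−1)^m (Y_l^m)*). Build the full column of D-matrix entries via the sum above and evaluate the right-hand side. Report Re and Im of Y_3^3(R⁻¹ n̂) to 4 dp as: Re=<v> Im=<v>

Re=0.2756 Im=-0.1380

Need the full column D^3_{m',3} for m'=−3..3 at α=0.9828, β=3.0578, γ=5.0003.
cos(β/2)=0.041884, sin(β/2)=0.999122
d^3_{-3,3}: single k=6 term ⇒ +0.994746;  D = +0.866273+0.488969i
d^3_{-2,3}: single k=5 term ⇒ +0.102145;  D = +0.091119-0.046163i
d^3_{-1,3}: single k=4 term ⇒ +0.006770;  D = +0.000804-0.006723i
d^3_{0,3}: single k=3 term ⇒ +0.000328;  D = -0.000249-0.000213i
d^3_{1,3}: single k=2 term ⇒ +0.000012;  D = -0.000011+0.000003i
d^3_{2,3}: single k=1 term ⇒ +0.000000;  D = -0.000000+0.000000i
d^3_{3,3}: single k=0 term ⇒ +0.000000;  D = +0.000000+0.000000i
Y_3^{m'}(θ=1.9998,φ=2.3819) and Σ D·Y over m':
  (+0.8663+0.4890i)·(+0.2041-0.2383i)  (+0.0911-0.0462i)·(-0.0181-0.3511i)  (+0.0008-0.0067i)·(+0.0287+0.0273i)  (-0.0002-0.0002i)·(+0.3314+0.0000i)  (-0.0000+0.0000i)·(-0.0287+0.0273i)  (-0.0000+0.0000i)·(-0.0181+0.3511i)  (+0.0000+0.0000i)·(-0.2041-0.2383i)
Y_3^3(R⁻¹ n̂) = +0.275611-0.138026i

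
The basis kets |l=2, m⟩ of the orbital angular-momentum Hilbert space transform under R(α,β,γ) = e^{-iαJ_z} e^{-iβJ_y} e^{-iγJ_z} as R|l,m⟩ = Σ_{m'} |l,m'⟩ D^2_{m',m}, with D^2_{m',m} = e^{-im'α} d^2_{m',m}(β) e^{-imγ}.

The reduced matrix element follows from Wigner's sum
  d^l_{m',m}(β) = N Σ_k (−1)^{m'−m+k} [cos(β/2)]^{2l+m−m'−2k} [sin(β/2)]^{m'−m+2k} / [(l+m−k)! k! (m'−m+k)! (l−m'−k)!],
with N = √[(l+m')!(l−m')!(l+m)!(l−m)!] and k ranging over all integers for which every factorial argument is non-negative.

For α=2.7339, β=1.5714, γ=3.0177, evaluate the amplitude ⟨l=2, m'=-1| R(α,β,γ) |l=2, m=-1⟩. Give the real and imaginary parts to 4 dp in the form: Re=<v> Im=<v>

Re=-0.4313 Im=0.2536

D^2_{-1,-1}(2.7339,1.5714,3.0177) = e^{-i·-1·2.7339}·d^2_{-1,-1}(1.5714)·e^{-i·-1·3.0177}. Compute d first:
Half-angle: c=0.706893, s=0.707320. N=√(1·6·1·6)=6.000000
k: max(0,(-1)−(-1))=0 … min(2+(-1),2−(-1))=1
  k=0: (−1)^0·6.0000/(6)·0.7069^4·0.7073^0 = +0.249698
  k=1: (−1)^1·6.0000/(2)·0.7069^2·0.7073^2 = -0.750000
d^2_{-1,-1}(1.5714) = +0.249698 -0.750000 = -0.500301
Phases: e^{-i·(-1)·2.7339}=-0.918038+0.396492i, e^{-i·(-1)·3.0177}=-0.992335+0.123576i ⇒ D=-0.431262+0.253603i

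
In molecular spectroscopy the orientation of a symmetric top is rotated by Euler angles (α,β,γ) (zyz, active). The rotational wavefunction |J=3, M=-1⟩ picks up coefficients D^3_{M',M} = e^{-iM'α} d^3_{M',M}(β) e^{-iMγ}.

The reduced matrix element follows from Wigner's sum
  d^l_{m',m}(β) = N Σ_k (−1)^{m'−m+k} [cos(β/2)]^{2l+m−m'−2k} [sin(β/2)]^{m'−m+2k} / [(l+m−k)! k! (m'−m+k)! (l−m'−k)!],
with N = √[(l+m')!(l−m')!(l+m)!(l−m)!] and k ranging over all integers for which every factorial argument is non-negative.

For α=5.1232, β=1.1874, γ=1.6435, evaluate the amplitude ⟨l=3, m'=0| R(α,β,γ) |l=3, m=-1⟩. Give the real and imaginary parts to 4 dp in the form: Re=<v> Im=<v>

First d^3_{0,-1}(β=1.1874), then the phase factors e^{-i(0)α} and e^{-i(-1)γ}:
c=cos(1.1874/2)=0.828876, s=sin(1.1874/2)=0.559432; N=√[6·6·2·24]=41.569219
k: max(0,(-1)−(0))=0 … min(3+(-1),3−(0))=2
  k=0: (−1)^1·41.5692/(12)·0.8289^5·0.5594^1 = -0.758205
  k=1: (−1)^2·41.5692/(4)·0.8289^3·0.5594^3 = +1.036150
  k=2: (−1)^3·41.5692/(12)·0.8289^1·0.5594^5 = -0.157332
d^3_{0,-1}(1.1874) = -0.758205 +1.036150 -0.157332 = +0.120613
D = (+1.000000+0.000000i)·(+0.120613)·(-0.072640+0.997358i) = -0.008761+0.120294i

Re=-0.0088 Im=0.1203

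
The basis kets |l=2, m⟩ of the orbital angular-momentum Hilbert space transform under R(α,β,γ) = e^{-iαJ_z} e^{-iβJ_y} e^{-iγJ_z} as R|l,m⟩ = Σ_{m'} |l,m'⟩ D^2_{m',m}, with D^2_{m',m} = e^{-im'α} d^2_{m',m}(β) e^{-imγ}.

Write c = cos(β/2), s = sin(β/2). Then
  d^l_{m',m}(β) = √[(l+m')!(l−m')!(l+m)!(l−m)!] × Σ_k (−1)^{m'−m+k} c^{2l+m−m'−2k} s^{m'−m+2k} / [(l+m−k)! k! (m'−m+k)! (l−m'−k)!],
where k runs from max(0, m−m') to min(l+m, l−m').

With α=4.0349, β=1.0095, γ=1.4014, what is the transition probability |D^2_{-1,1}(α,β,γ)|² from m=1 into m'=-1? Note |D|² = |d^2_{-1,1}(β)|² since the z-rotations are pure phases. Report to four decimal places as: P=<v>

P=0.2331

D^2_{-1,1}(4.0349,1.0095,1.4014) = e^{-i·-1·4.0349}·d^2_{-1,1}(1.0095)·e^{-i·1·1.4014}. Compute d first:
With c≡cos(β/2)=0.875295 and s≡sin(β/2)=0.483589, N=[1·6·6·1]^{1/2}=6.000000
k∈{2,3} keeps every argument non-negative
  k=2: (−1)^0·6.0000/(2)·0.8753^2·0.4836^2 = +0.537505
  k=3: (−1)^1·6.0000/(6)·0.8753^0·0.4836^4 = -0.054690
d^2_{-1,1}(1.0095) = +0.537505 -0.054690 = +0.482816
|D^2_{-1,1}|² = |d^2_{-1,1}(β)|² = (+0.482816)² = 0.233111 (the z-rotation phases have unit modulus)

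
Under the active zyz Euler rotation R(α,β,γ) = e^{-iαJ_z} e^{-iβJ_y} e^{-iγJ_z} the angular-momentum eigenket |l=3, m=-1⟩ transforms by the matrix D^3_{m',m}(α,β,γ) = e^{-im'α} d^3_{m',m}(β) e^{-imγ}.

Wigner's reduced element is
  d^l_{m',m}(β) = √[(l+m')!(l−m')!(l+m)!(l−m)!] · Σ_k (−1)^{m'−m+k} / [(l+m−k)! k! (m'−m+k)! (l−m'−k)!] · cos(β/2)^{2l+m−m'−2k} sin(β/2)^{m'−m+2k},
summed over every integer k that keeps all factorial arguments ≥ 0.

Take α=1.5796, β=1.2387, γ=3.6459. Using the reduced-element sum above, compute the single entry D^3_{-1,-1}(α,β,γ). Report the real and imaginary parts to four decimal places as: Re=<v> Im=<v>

Re=-0.2169 Im=0.3850

D^3_{-1,-1}(1.5796,1.2387,3.6459) = e^{-i·-1·1.5796}·d^3_{-1,-1}(1.2387)·e^{-i·-1·3.6459}. Compute d first:
c=cos(1.2387/2)=0.814256, s=sin(1.2387/2)=0.580506; N=√[2·24·2·24]=48.000000
Admissible k: 0..2 (factorial args all ≥0)
  k=0: (−1)^0·48.0000/(48)·0.8143^6·0.5805^0 = +0.291451
  k=1: (−1)^1·48.0000/(6)·0.8143^4·0.5805^2 = -1.185079
  k=2: (−1)^2·48.0000/(8)·0.8143^2·0.5805^4 = +0.451752
d^3_{-1,-1}(1.2387) = +0.291451 -1.185079 +0.451752 = -0.441876
Phases: e^{-i·(-1)·1.5796}=-0.008804+0.999961i, e^{-i·(-1)·3.6459}=-0.875509-0.483201i ⇒ D=-0.216912+0.384972i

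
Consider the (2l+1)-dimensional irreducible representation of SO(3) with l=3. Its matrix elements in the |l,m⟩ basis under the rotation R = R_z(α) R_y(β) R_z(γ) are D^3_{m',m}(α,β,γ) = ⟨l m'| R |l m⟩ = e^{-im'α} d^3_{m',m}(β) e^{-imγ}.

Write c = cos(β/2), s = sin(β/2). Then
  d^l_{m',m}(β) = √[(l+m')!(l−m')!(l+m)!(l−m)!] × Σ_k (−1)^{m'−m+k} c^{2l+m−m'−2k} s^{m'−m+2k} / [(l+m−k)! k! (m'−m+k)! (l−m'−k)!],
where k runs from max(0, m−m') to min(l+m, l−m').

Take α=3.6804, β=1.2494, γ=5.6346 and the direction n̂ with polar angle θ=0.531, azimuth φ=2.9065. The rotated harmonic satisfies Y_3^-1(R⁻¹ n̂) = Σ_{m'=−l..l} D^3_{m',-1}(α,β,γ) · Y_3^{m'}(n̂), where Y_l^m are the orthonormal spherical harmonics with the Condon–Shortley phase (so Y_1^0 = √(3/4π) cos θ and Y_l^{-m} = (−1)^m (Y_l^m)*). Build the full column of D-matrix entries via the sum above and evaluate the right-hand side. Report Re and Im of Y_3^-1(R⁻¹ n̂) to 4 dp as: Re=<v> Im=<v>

Re=-0.1006 Im=0.2051

Need the full column D^3_{m',-1} for m'=−3..3 at α=3.6804, β=1.2494, γ=5.6346.
cos(β/2)=0.811139, sin(β/2)=0.584854
d^3_{-3,-1}: single k=2 term ⇒ +0.573483;  D = -0.325212-0.472356i
d^3_{-2,-1}: k∈[1..2] ⇒ +0.649416 -0.675239 = -0.025823;  D = -0.023483-0.010742i
d^3_{-1,-1}: k∈[0..2] ⇒ +0.284820 -1.184582 +0.461882 = -0.437880;  D = +0.435244-0.047973i
d^3_{0,-1}: k∈[0..2] ⇒ -0.711399 +1.109531 -0.192275 = +0.205857;  D = +0.164055-0.124350i
d^3_{1,-1}: k∈[0..2] ⇒ +0.888437 -0.615843 +0.040021 = +0.312614;  D = -0.116943+0.289918i
d^3_{2,-1}: k∈[0..1] ⇒ -0.675239 +0.175522 = -0.499717;  D = +0.077346+0.493695i
d^3_{3,-1}: single k=0 term ⇒ +0.298144;  D = +0.190746+0.229141i
Y_3^{m'}(θ=0.531,φ=2.9065) and Σ D·Y over m':
  (-0.3252-0.4724i)·(-0.0413-0.0351i)  (-0.0235-0.0107i)·(+0.2015+0.1024i)  (+0.4352-0.0480i)·(-0.4326-0.1036i)  (+0.1641-0.1243i)·(+0.2310+0.0000i)  (-0.1169+0.2899i)·(+0.4326-0.1036i)  (+0.0773+0.4937i)·(+0.2015-0.1024i)  (+0.1907+0.2291i)·(+0.0413-0.0351i)
Y_3^-1(R⁻¹ n̂) = -0.100649+0.205092i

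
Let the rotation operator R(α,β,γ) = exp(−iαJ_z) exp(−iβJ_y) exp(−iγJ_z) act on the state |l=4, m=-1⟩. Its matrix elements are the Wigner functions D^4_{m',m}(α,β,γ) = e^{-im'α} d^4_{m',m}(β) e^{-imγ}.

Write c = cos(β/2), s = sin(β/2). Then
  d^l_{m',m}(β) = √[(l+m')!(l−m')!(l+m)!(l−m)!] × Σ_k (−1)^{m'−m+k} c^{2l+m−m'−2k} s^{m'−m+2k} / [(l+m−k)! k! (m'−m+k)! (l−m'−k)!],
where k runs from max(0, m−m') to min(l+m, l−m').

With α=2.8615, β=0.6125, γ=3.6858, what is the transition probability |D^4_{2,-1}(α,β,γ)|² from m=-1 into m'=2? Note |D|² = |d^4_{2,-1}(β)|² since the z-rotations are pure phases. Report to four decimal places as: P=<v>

First d^4_{2,-1}(β=0.6125), then the phase factors e^{-i(2)α} and e^{-i(-1)γ}:
With c≡cos(β/2)=0.953471 and s≡sin(β/2)=0.301485, N=[720·2·6·120]^{1/2}=1018.233765
k: max(0,(-1)−(2))=0 … min(4+(-1),4−(2))=2
  k=0: (−1)^3·1018.2338/(72)·0.9535^5·0.3015^3 = -0.305387
  k=1: (−1)^4·1018.2338/(48)·0.9535^3·0.3015^5 = +0.045799
  k=2: (−1)^5·1018.2338/(240)·0.9535^1·0.3015^7 = -0.000916
d^4_{2,-1}(0.6125) = -0.305387 +0.045799 -0.000916 = -0.260503
|D^4_{2,-1}|² = |d^4_{2,-1}(β)|² = (-0.260503)² = 0.067862 (the z-rotation phases have unit modulus)

P=0.0679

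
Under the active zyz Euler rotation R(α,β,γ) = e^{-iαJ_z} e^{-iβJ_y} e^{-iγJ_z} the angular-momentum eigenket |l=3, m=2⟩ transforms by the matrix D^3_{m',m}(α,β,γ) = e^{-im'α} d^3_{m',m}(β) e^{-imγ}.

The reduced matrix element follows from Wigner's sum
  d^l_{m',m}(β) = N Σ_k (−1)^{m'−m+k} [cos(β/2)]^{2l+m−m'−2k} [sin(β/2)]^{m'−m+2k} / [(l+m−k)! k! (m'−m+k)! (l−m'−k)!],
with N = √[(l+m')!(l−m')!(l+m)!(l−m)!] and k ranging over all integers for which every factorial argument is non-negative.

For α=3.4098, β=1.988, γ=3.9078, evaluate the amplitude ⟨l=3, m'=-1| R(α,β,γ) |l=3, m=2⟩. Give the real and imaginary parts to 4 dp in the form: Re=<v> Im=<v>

Re=0.0330 Im=-0.1044

First d^3_{-1,2}(β=1.988), then the phase factors e^{-i(-1)α} and e^{-i(2)γ}:
With c≡cos(β/2)=0.545341 and s≡sin(β/2)=0.838214, N=[2·24·120·1]^{1/2}=75.894664
The bounds max(0,m−m')=3 and min(l+m,l−m')=4 give 2 terms
  k=3: (−1)^0·75.8947/(12)·0.5453^3·0.8382^3 = +0.604088
  k=4: (−1)^1·75.8947/(24)·0.5453^1·0.8382^5 = -0.713581
d^3_{-1,2}(1.988) = +0.604088 -0.713581 = -0.109493
Phases: e^{-i·(-1)·3.4098}=-0.964248-0.265003i, e^{-i·(2)·3.9078}=+0.038372-0.999264i ⇒ D=+0.033046-0.104387i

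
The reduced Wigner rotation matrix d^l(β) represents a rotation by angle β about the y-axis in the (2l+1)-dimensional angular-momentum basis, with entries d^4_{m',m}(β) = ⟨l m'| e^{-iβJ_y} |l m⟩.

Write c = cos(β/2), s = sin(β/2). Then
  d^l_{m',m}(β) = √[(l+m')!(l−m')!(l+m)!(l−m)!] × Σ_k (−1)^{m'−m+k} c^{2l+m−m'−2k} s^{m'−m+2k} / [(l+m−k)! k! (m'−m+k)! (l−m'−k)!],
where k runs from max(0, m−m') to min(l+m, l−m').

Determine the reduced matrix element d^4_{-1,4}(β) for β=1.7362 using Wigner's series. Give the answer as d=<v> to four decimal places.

d=0.5227

d^4_{-1,4}(β=1.7362) via Wigner's sum:
c=cos(1.7362/2)=0.646278, s=sin(1.7362/2)=0.763102; N=√[6·120·40320·1]=5387.986637
k: max(0,(4)−(-1))=5 … min(4+(4),4−(-1))=5
  k=5: (−1)^0·5387.9866/(720)·0.6463^3·0.7631^5 = +0.522716
d^4_{-1,4}(1.7362) = +0.522716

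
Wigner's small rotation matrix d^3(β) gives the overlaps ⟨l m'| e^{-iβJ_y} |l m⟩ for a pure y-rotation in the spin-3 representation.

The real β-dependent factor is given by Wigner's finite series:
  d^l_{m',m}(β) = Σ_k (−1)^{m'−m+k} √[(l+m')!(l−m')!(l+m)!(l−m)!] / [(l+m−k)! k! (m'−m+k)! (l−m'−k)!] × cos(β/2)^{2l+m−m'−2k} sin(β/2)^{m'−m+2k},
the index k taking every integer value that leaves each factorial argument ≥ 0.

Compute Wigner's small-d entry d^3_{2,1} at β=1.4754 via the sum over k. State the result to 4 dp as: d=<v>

d^3_{2,1}(β=1.4754) via Wigner's sum:
Half-angle: c=0.740017, s=0.672588. N=√(120·1·24·2)=75.894664
k∈{0,1} keeps every argument non-negative
  k=0: (−1)^1·75.8947/(24)·0.7400^5·0.6726^1 = -0.472018
  k=1: (−1)^2·75.8947/(12)·0.7400^3·0.6726^3 = +0.779835
d^3_{2,1}(1.4754) = -0.472018 +0.779835 = +0.307817

d=0.3078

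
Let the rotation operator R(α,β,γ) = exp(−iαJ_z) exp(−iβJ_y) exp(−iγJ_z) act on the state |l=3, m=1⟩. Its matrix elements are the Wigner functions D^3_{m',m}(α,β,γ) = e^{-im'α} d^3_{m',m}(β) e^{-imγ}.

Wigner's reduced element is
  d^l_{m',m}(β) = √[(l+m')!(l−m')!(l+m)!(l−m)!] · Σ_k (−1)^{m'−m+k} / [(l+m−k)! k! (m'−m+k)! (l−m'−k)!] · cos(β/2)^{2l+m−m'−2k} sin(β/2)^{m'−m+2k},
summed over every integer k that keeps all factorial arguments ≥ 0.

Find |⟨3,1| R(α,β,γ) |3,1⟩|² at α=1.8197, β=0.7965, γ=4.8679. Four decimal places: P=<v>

P=0.0196

First d^3_{1,1}(β=0.7965), then the phase factors e^{-i(1)α} and e^{-i(1)γ}:
With c≡cos(β/2)=0.921741 and s≡sin(β/2)=0.387806, N=[24·2·24·2]^{1/2}=48.000000
k: max(0,(1)−(1))=0 … min(3+(1),3−(1))=2
  k=0: (−1)^0·48.0000/(48)·0.9217^6·0.3878^0 = +0.613273
  k=1: (−1)^1·48.0000/(6)·0.9217^4·0.3878^2 = -0.868469
  k=2: (−1)^2·48.0000/(8)·0.9217^2·0.3878^4 = +0.115299
d^3_{1,1}(0.7965) = +0.613273 -0.868469 +0.115299 = -0.139897
|D^3_{1,1}|² = |d^3_{1,1}(β)|² = (-0.139897)² = 0.019571 (the z-rotation phases have unit modulus)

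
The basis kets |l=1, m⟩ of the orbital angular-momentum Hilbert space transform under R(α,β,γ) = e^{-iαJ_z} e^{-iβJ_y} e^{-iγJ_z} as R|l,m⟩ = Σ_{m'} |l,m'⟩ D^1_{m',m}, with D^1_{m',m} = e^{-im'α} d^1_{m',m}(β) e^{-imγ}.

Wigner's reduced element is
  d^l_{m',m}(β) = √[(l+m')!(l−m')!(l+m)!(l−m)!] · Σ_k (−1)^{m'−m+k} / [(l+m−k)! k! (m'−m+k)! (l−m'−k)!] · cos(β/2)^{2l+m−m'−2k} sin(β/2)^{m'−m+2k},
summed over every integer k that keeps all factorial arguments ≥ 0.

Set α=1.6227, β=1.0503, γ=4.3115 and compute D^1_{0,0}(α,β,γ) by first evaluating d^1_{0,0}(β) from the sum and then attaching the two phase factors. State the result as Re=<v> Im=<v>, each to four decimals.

First d^1_{0,0}(β=1.0503), then the phase factors e^{-i(0)α} and e^{-i(0)γ}:
c=cos(1.0503/2)=0.865249, s=sin(1.0503/2)=0.501343; N=√[1·1·1·1]=1.000000
k∈{0,1} keeps every argument non-negative
  k=0: (−1)^0·1.0000/(1)·0.8652^2·0.5013^0 = +0.748655
  k=1: (−1)^1·1.0000/(1)·0.8652^0·0.5013^2 = -0.251345
d^1_{0,0}(1.0503) = +0.748655 -0.251345 = +0.497311
Phases: e^{-i·(0)·1.6227}=+1.000000+0.000000i, e^{-i·(0)·4.3115}=+1.000000+0.000000i ⇒ D=+0.497311+0.000000i

Re=0.4973 Im=0.0000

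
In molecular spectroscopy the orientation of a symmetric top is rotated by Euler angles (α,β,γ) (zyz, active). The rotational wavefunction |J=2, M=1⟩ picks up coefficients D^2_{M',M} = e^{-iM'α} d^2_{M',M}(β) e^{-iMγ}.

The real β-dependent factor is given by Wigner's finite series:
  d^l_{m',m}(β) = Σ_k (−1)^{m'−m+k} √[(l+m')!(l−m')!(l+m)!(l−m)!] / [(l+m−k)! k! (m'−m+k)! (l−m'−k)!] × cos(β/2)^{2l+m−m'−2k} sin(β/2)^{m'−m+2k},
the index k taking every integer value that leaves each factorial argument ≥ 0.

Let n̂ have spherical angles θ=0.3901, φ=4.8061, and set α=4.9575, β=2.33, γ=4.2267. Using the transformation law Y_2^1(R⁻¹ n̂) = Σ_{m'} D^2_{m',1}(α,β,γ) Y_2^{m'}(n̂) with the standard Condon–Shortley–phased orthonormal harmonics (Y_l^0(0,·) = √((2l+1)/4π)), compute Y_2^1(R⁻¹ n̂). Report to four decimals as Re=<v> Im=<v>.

Need the full column D^2_{m',1} for m'=−2..2 at α=4.9575, β=2.33, γ=4.2267.
cos(β/2)=0.394751, sin(β/2)=0.918788
d^2_{-2,1}: single k=3 term ⇒ +0.612349;  D = +0.507155-0.343169i
d^2_{-1,1}: k∈[2..3] ⇒ +0.394637 -0.712626 = -0.317990;  D = -0.236788-0.212247i
d^2_{0,1}: k∈[1..2] ⇒ +0.138439 -0.749972 = -0.611532;  D = +0.285474-0.540811i
d^2_{1,1}: k∈[0..1] ⇒ +0.024282 -0.394637 = -0.370355;  D = +0.359688+0.088242i
d^2_{2,1}: single k=0 term ⇒ -0.113035;  D = +0.000512+0.113034i
Y_2^{m'}(θ=0.3901,φ=4.8061) and Σ D·Y over m':
  (+0.5072-0.3432i)·(-0.0549+0.0104i)  (-0.2368-0.2122i)·(+0.0254+0.2705i)  (+0.2855-0.5408i)·(+0.4940+0.0000i)  (+0.3597+0.0882i)·(-0.0254+0.2705i)  (+0.0005+0.1130i)·(-0.0549-0.0104i)
Y_2^1(R⁻¹ n̂) = +0.136278-0.223624i

Re=0.1363 Im=-0.2236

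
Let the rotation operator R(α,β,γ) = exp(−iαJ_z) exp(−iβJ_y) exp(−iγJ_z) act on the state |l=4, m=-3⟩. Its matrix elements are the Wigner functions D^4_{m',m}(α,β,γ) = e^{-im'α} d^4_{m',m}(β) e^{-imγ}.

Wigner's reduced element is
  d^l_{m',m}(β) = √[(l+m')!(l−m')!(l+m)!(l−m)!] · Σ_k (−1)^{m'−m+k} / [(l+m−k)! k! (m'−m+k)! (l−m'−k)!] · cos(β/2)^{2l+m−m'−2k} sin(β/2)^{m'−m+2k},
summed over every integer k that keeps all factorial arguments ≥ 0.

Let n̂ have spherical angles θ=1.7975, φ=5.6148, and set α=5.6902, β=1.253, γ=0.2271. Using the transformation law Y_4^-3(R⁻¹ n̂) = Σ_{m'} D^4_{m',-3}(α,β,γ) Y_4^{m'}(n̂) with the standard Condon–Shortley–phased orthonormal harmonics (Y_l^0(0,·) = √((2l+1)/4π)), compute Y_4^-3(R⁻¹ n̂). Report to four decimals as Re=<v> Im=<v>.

Re=0.0684 Im=0.1358

Need the full column D^4_{m',-3} for m'=−4..4 at α=5.6902, β=1.253, γ=0.2271.
cos(β/2)=0.810085, sin(β/2)=0.586313
d^4_{-4,-3}: single k=1 term ⇒ +0.379653;  D = -0.045391-0.376930i
d^4_{-3,-3}: k∈[0..1] ⇒ +0.185457 -0.680048 = -0.494591;  D = -0.225377+0.440256i
d^4_{-2,-3}: k∈[0..1] ⇒ -0.502234 +0.789270 = +0.287036;  D = +0.251253-0.138788i
d^4_{-1,-3}: k∈[0..1] ⇒ +0.771101 -0.673223 = +0.097879;  D = +0.097497+0.008633i
d^4_{0,-3}: k∈[0..1] ⇒ -0.831964 +0.435816 = -0.396148;  D = -0.307710-0.249495i
d^4_{1,-3}: k∈[0..1] ⇒ +0.673223 -0.211596 = +0.461626;  D = +0.134880+0.441482i
d^4_{2,-3}: k∈[0..1] ⇒ -0.413451 +0.072194 = -0.341257;  D = +0.099698-0.326369i
d^4_{3,-3}: k∈[0..1] ⇒ +0.186611 -0.013965 = +0.172646;  D = -0.134099+0.108738i
d^4_{4,-3}: single k=0 term ⇒ -0.054574;  D = +0.054361-0.004815i
Y_4^{m'}(θ=1.7975,φ=5.6148) and Σ D·Y over m':
  (-0.0454-0.3769i)·(-0.3560+0.1800i)  (-0.2254+0.4403i)·(+0.1095-0.2361i)  (+0.2513-0.1388i)·(-0.0476-0.1997i)  (+0.0975+0.0086i)·(+0.2152+0.1699i)  (-0.3077-0.2495i)·(+0.1665+0.0000i)  (+0.1349+0.4415i)·(-0.2152+0.1699i)  (+0.0997-0.3264i)·(-0.0476+0.1997i)  (-0.1341+0.1087i)·(-0.1095-0.2361i)  (+0.0544-0.0048i)·(-0.3560-0.1800i)
Y_4^-3(R⁻¹ n̂) = +0.068404+0.135838i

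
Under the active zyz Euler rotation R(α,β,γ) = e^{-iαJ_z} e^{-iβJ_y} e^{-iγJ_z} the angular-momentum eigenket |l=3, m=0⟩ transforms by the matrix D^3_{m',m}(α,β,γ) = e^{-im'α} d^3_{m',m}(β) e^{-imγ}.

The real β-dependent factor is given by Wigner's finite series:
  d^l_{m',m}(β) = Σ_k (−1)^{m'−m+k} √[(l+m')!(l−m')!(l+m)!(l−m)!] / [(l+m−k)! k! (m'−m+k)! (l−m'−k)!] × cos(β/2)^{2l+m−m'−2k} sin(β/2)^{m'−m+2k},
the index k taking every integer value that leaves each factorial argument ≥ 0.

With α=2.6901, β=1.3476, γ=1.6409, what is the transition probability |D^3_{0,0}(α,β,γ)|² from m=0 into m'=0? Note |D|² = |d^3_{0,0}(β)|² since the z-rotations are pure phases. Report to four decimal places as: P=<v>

Split into d^3_{0,0}(β=1.3476) × two z-phases.
Half-angle: c=0.781456, s=0.623960. N=√(6·6·6·6)=36.000000
k∈{0,1,2,3} keeps every argument non-negative
  k=0: (−1)^0·36.0000/(36)·0.7815^6·0.6240^0 = +0.227734
  k=1: (−1)^1·36.0000/(4)·0.7815^4·0.6240^2 = -1.306697
  k=2: (−1)^2·36.0000/(4)·0.7815^2·0.6240^4 = +0.833065
  k=3: (−1)^3·36.0000/(36)·0.7815^0·0.6240^6 = -0.059012
d^3_{0,0}(1.3476) = +0.227734 -1.306697 +0.833065 -0.059012 = -0.304909
|D^3_{0,0}|² = |d^3_{0,0}(β)|² = (-0.304909)² = 0.092970 (the z-rotation phases have unit modulus)

P=0.0930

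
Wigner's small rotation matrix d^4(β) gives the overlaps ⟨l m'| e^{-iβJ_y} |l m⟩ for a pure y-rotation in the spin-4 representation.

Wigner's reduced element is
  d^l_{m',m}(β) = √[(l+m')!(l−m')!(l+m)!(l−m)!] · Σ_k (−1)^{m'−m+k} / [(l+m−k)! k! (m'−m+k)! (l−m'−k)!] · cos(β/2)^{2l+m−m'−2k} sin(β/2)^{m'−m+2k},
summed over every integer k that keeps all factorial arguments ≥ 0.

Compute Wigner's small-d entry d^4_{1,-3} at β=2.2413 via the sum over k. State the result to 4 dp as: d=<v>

d^4_{1,-3}(β=2.2413) via Wigner's sum:
With c≡cos(β/2)=0.435097 and s≡sin(β/2)=0.900383, N=[120·6·1·5040]^{1/2}=1904.940944
The bounds max(0,m−m')=0 and min(l+m,l−m')=1 give 2 terms
  k=0: (−1)^4·1904.9409/(144)·0.4351^4·0.9004^4 = +0.311584
  k=1: (−1)^5·1904.9409/(240)·0.4351^2·0.9004^6 = -0.800586
d^4_{1,-3}(2.2413) = +0.311584 -0.800586 = -0.489003

d=-0.4890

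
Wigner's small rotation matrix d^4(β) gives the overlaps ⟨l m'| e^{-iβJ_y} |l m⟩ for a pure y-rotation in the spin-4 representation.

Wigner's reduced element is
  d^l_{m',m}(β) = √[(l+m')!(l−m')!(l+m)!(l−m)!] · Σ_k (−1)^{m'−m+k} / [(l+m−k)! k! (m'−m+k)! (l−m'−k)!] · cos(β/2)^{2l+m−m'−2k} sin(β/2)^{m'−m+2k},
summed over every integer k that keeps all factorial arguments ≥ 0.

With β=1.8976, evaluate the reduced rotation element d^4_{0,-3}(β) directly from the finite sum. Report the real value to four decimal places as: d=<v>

d=0.4033

d^4_{0,-3}(β=1.8976) via Wigner's sum:
c=cos(1.8976/2)=0.582659, s=sin(1.8976/2)=0.812717; N=√[24·24·1·5040]=1703.830978
k: max(0,(-3)−(0))=0 … min(4+(-3),4−(0))=1
  k=0: (−1)^3·1703.8310/(144)·0.5827^5·0.8127^3 = -0.426534
  k=1: (−1)^4·1703.8310/(144)·0.5827^3·0.8127^5 = +0.829857
d^4_{0,-3}(1.8976) = -0.426534 +0.829857 = +0.403323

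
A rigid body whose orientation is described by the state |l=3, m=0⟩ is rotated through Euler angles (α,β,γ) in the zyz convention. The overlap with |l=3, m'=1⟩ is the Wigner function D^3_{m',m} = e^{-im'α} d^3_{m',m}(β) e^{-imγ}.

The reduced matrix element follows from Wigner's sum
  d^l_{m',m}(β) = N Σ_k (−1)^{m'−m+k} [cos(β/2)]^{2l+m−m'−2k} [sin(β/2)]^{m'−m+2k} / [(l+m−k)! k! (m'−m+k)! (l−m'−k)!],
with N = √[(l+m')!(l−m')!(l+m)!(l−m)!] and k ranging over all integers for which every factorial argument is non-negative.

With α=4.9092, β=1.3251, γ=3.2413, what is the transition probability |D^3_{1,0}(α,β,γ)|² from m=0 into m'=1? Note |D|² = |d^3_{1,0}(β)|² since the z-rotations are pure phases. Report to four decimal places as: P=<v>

P=0.0875

Split into d^3_{1,0}(β=1.3251) × two z-phases.
Half-angle: c=0.788426, s=0.615129. N=√(24·2·6·6)=41.569219
Admissible k: 0..2 (factorial args all ≥0)
  k=0: (−1)^1·41.5692/(12)·0.7884^5·0.6151^1 = -0.649176
  k=1: (−1)^2·41.5692/(4)·0.7884^3·0.6151^3 = +1.185480
  k=2: (−1)^3·41.5692/(12)·0.7884^1·0.6151^5 = -0.240538
d^3_{1,0}(1.3251) = -0.649176 +1.185480 -0.240538 = +0.295766
|D^3_{1,0}|² = |d^3_{1,0}(β)|² = (+0.295766)² = 0.087478 (the z-rotation phases have unit modulus)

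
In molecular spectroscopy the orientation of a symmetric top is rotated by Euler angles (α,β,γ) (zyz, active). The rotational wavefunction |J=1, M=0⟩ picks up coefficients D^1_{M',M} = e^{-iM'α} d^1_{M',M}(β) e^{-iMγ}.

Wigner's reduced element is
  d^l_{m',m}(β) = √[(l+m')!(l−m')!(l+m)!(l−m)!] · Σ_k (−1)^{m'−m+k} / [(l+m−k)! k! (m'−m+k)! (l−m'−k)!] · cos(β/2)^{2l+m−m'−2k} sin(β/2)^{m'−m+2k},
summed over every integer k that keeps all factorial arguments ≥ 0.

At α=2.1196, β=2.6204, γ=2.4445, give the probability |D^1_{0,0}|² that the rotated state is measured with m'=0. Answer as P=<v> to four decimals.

P=0.7521

First d^1_{0,0}(β=2.6204), then the phase factors e^{-i(0)α} and e^{-i(0)γ}:
Half-angle: c=0.257657, s=0.966237. N=√(1·1·1·1)=1.000000
The bounds max(0,m−m')=0 and min(l+m,l−m')=1 give 2 terms
  k=0: (−1)^0·1.0000/(1)·0.2577^2·0.9662^0 = +0.066387
  k=1: (−1)^1·1.0000/(1)·0.2577^0·0.9662^2 = -0.933613
d^1_{0,0}(2.6204) = +0.066387 -0.933613 = -0.867226
|D^1_{0,0}|² = |d^1_{0,0}(β)|² = (-0.867226)² = 0.752081 (the z-rotation phases have unit modulus)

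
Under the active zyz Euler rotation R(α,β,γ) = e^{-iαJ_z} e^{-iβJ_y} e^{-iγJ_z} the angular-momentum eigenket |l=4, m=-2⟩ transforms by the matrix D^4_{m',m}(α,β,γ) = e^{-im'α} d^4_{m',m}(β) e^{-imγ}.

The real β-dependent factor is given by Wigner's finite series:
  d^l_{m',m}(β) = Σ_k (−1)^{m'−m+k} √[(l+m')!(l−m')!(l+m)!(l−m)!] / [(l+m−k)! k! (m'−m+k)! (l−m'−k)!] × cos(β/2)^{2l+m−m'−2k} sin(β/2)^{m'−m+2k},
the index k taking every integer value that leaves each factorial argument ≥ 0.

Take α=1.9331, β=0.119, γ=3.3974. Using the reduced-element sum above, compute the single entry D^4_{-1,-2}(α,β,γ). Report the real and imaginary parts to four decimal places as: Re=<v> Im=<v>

Split into d^4_{-1,-2}(β=0.119) × two z-phases.
With c≡cos(β/2)=0.998230 and s≡sin(β/2)=0.059465, N=[6·120·2·720]^{1/2}=1018.233765
The bounds max(0,m−m')=0 and min(l+m,l−m')=2 give 3 terms
  k=0: (−1)^1·1018.2338/(240)·0.9982^7·0.0595^1 = -0.249180
  k=1: (−1)^2·1018.2338/(48)·0.9982^5·0.0595^3 = +0.004421
  k=2: (−1)^3·1018.2338/(72)·0.9982^3·0.0595^5 = -0.000010
d^4_{-1,-2}(0.119) = -0.249180 +0.004421 -0.000010 = -0.244769
Attach z-rotation phases: D = e^{-i(-1)(1.9331)}·(-0.244769)·e^{-i(-2)(3.3974)} = +0.187701-0.157099i

Re=0.1877 Im=-0.1571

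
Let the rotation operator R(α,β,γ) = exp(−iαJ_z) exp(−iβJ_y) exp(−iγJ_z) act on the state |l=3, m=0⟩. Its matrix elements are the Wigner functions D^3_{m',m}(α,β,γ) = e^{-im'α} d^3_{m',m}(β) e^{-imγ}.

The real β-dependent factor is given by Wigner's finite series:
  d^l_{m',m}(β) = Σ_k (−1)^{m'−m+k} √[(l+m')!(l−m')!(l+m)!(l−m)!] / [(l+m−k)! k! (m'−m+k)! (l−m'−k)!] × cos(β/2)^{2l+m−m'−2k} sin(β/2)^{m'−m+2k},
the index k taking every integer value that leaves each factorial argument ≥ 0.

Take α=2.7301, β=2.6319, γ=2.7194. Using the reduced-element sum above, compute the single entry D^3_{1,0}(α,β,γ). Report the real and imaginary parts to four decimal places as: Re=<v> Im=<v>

Re=0.5441 Im=0.2374

Split into d^3_{1,0}(β=2.6319) × two z-phases.
Half-angle: c=0.252097, s=0.967702. N=√(24·2·6·6)=41.569219
The bounds max(0,m−m')=0 and min(l+m,l−m')=2 give 3 terms
  k=0: (−1)^1·41.5692/(12)·0.2521^5·0.9677^1 = -0.003413
  k=1: (−1)^2·41.5692/(4)·0.2521^3·0.9677^3 = +0.150882
  k=2: (−1)^3·41.5692/(12)·0.2521^1·0.9677^5 = -0.741082
d^3_{1,0}(2.6319) = -0.003413 +0.150882 -0.741082 = -0.593613
Phases: e^{-i·(1)·2.7301}=-0.916525-0.399978i, e^{-i·(0)·2.7194}=+1.000000+0.000000i ⇒ D=+0.544061+0.237432i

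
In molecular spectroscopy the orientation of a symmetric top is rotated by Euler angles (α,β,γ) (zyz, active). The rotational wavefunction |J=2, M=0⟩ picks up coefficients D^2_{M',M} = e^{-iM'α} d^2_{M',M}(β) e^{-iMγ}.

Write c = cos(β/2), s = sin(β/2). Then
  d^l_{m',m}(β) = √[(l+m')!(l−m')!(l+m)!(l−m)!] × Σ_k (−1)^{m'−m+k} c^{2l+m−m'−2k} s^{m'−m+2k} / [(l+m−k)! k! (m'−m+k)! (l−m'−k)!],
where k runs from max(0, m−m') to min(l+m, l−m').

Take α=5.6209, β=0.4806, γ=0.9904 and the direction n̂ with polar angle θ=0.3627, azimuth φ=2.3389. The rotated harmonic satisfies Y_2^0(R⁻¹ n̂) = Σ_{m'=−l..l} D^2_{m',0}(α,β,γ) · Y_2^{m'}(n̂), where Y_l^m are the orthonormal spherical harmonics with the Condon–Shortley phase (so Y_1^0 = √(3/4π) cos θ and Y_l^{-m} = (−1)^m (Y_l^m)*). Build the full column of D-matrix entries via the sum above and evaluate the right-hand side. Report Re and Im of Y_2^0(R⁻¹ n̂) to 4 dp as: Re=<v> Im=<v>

Re=0.1051 Im=0.0000

Need the full column D^2_{m',0} for m'=−2..2 at α=5.6209, β=0.4806, γ=0.9904.
cos(β/2)=0.971267, sin(β/2)=0.237994
d^2_{-2,0}: single k=2 term ⇒ +0.130883;  D = +0.031902-0.126936i
d^2_{-1,0}: k∈[1..2] ⇒ +0.534142 -0.032071 = +0.502071;  D = +0.395928-0.308734i
d^2_{0,0}: k∈[0..2] ⇒ +0.889926 -0.213732 +0.003208 = +0.679402;  D = +0.679402+0.000000i
d^2_{1,0}: k∈[0..1] ⇒ -0.534142 +0.032071 = -0.502071;  D = -0.395928-0.308734i
d^2_{2,0}: single k=0 term ⇒ +0.130883;  D = +0.031902+0.126936i
Y_2^{m'}(θ=0.3627,φ=2.3389) and Σ D·Y over m':
  (+0.0319-0.1269i)·(-0.0017+0.0486i)  (+0.3959-0.3087i)·(-0.1780-0.1843i)  (+0.6794+0.0000i)·(+0.5117+0.0000i)  (-0.3959-0.3087i)·(+0.1780-0.1843i)  (+0.0319+0.1269i)·(-0.0017-0.0486i)
Y_2^0(R⁻¹ n̂) = +0.105067-0.000000i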